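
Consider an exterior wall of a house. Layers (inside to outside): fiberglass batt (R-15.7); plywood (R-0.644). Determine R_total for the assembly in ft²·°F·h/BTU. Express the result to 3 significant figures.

R_total = 15.7 + 0.644 = 16.34 ft²·°F·h/BTU

16.3 ft²·°F·h/BTU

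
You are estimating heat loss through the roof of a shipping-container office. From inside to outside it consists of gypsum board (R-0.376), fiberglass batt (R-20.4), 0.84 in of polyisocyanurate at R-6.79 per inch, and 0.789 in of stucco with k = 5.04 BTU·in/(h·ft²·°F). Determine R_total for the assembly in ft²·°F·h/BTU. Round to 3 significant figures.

26.6 ft²·°F·h/BTU

0.84 × 6.79 = 5.704
0.789/5.04 = 0.1565
R_total = 0.376 + 20.4 + 5.704 + 0.1565 = 26.64 ft²·°F·h/BTU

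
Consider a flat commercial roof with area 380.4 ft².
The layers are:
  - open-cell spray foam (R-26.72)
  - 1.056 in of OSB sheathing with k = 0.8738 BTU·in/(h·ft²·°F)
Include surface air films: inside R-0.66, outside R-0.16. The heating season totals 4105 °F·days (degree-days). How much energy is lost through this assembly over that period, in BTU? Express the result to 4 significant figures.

1304000 BTU

1.056/0.8738 = 1.2085
R_total = 0.66 + 26.72 + 1.2085 + 0.16 = 28.749 ft²·°F·h/BTU
E = A × HDD × 24 / R = 380.4 × 4105 × 24 / 28.749 = 1303600 BTU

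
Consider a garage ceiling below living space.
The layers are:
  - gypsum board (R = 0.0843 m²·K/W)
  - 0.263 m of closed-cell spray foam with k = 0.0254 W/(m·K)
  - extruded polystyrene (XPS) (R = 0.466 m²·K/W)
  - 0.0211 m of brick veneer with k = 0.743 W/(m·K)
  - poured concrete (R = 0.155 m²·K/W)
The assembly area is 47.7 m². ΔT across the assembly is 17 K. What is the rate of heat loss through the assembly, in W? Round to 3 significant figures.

73.1 W

0.263/0.0254 = 10.35
0.0211/0.743 = 0.0284
R_total = 0.0843 + 10.35 + 0.466 + 0.0284 + 0.155 = 11.09 m²·K/W
Q = A·ΔT/R = 47.7 × 17 / 11.09 = 73.13 W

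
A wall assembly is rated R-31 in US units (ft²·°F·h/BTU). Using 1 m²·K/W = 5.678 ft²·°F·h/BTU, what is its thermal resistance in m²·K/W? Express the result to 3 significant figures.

5.46 m²·K/W

R_SI = 31/5.678 = 5.46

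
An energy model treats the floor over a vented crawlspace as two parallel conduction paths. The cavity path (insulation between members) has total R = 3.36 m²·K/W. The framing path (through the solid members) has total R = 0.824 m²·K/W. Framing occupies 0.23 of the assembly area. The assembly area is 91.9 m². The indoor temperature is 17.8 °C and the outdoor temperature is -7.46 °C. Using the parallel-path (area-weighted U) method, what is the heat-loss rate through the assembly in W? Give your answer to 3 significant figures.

1180 W

U_eff = 0.77/3.36 + 0.23/0.824 = 0.2292 + 0.2791 = 0.5083
R_eff = 1/U_eff = 1.967 m²·K/W
Q = 91.9 × (17.8 − (-7.46)) / 1.967 = 1180 W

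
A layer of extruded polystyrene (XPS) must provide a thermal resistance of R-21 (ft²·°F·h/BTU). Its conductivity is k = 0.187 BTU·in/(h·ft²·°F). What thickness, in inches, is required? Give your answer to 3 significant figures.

L = R × k = 21 × 0.187 = 3.927 in

3.93 in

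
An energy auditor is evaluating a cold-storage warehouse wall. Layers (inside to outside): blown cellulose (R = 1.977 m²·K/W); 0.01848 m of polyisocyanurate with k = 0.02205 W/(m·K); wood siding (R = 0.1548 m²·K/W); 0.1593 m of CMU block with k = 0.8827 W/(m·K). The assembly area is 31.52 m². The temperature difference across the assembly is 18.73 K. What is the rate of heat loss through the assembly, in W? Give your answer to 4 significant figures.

187.4 W

0.01848/0.02205 = 0.8381
0.1593/0.8827 = 0.18047
R_total = 1.977 + 0.8381 + 0.1548 + 0.18047 = 3.1504 m²·K/W
Q = A·ΔT/R = 31.52 × 18.73 / 3.1504 = 187.4 W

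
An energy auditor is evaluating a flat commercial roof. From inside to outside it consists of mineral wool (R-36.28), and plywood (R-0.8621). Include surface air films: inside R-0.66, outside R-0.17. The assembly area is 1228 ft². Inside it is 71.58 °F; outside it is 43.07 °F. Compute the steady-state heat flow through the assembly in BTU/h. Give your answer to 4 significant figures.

R_total = 0.66 + 36.28 + 0.8621 + 0.17 = 37.972 ft²·°F·h/BTU
Q = A·ΔT/R = 1228 × (71.58 − 43.07) / 37.972 = 922 BTU/h

922.0 BTU/h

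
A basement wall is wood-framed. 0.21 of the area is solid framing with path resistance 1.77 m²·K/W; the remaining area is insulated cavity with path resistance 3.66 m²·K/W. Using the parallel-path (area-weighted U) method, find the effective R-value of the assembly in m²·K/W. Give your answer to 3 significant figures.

U_eff = 0.79/3.66 + 0.21/1.77 = 0.2158 + 0.1186 = 0.3345
R_eff = 1/U_eff = 2.99 m²·K/W

2.99 m²·K/W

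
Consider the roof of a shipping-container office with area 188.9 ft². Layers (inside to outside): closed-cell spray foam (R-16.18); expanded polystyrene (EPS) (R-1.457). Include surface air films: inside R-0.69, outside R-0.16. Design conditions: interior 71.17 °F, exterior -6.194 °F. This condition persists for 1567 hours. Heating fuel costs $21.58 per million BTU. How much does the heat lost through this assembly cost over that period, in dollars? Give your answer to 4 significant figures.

26.73 dollars

R_total = 0.69 + 16.18 + 1.457 + 0.16 = 18.487 ft²·°F·h/BTU
Q = 188.9 × (71.17 − (-6.194)) / 18.487 = 790.5 BTU/h
E = 790.5 × 1567 = 1238700 BTU
Cost = 1238700/10⁶ × 21.58 = $26.732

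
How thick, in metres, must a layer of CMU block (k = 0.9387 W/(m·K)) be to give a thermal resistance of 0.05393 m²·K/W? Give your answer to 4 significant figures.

L = R·k = 0.05393 × 0.9387 = 0.050624 m

0.05062 m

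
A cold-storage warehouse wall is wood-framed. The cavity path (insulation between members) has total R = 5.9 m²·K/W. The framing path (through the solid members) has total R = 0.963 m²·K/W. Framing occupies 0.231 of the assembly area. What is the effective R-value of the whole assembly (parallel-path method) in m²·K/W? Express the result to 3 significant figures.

U_eff = 0.769/5.9 + 0.231/0.963 = 0.1303 + 0.2399 = 0.3702
R_eff = 1/U_eff = 2.701 m²·K/W

2.70 m²·K/W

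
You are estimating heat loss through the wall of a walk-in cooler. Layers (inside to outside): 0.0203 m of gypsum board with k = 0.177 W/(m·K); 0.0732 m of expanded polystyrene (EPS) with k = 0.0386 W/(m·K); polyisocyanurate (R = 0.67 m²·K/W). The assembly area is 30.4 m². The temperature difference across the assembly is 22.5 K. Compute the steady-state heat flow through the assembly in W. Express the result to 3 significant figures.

255 W

0.0203/0.177 = 0.1147
0.0732/0.0386 = 1.896
R_total = 0.1147 + 1.896 + 0.67 = 2.681 m²·K/W
Q = A·ΔT/R = 30.4 × 22.5 / 2.681 = 255.1 W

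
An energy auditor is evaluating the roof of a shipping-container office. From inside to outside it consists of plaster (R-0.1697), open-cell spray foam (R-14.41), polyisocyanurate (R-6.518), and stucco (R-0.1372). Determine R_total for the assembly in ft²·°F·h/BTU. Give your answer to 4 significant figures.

21.23 ft²·°F·h/BTU

R_total = 0.1697 + 14.41 + 6.518 + 0.1372 = 21.235 ft²·°F·h/BTU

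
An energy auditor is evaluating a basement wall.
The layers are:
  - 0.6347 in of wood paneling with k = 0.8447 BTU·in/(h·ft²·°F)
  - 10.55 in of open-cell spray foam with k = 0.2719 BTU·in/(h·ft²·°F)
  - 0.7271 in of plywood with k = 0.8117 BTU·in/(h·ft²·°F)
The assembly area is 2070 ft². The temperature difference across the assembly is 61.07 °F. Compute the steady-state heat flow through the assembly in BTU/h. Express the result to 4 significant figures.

3125 BTU/h

0.6347/0.8447 = 0.75139
10.55/0.2719 = 38.801
0.7271/0.8117 = 0.89577
R_total = 0.75139 + 38.801 + 0.89577 = 40.448 ft²·°F·h/BTU
Q = A·ΔT/R = 2070 × 61.07 / 40.448 = 3125.4 BTU/h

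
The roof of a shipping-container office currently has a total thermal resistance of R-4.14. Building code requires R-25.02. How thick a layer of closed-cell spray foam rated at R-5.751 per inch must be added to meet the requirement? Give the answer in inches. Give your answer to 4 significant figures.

3.631 in

ΔR = 25.02 − 4.14 = 20.88 ft²·°F·h/BTU
L = ΔR / (R/in) = 20.88/5.751 = 3.6307 in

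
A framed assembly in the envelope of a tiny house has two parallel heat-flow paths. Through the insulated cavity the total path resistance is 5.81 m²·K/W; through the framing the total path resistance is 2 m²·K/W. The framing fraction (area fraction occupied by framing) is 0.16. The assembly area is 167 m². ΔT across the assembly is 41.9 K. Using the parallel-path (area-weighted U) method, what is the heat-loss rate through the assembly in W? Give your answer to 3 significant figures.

1570 W

U_eff = 0.84/5.81 + 0.16/2 = 0.1446 + 0.08 = 0.2246
R_eff = 1/U_eff = 4.453 m²·K/W
Q = 167 × 41.9 / 4.453 = 1571 W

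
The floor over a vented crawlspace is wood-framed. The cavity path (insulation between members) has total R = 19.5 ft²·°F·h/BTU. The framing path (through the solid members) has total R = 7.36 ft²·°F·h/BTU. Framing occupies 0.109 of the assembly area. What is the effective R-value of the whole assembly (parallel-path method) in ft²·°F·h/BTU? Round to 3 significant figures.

U_eff = 0.891/19.5 + 0.109/7.36 = 0.04569 + 0.01481 = 0.0605
R_eff = 1/U_eff = 16.53 ft²·°F·h/BTU

16.5 ft²·°F·h/BTU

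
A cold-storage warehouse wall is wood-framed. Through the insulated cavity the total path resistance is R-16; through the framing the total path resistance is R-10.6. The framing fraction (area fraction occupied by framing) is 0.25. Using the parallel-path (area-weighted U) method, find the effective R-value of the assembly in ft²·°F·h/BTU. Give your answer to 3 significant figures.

U_eff = 0.75/16 + 0.25/10.6 = 0.04688 + 0.02358 = 0.07046
R_eff = 1/U_eff = 14.19 ft²·°F·h/BTU

14.2 ft²·°F·h/BTU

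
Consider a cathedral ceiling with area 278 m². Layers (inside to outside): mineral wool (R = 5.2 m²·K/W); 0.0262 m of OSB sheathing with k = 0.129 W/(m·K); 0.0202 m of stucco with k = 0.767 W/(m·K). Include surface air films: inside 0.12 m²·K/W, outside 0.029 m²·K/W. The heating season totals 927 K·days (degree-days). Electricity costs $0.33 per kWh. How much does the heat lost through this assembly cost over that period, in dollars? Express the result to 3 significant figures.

0.0262/0.129 = 0.2031
0.0202/0.767 = 0.02634
R_total = 0.12 + 5.2 + 0.2031 + 0.02634 + 0.029 = 5.578 m²·K/W
E = A × HDD × 24 / R / 1000 = 278 × 927 × 24 / 5.578 / 1000 = 1109 kWh
Cost = 1109 × 0.33 = $365.9

366 dollars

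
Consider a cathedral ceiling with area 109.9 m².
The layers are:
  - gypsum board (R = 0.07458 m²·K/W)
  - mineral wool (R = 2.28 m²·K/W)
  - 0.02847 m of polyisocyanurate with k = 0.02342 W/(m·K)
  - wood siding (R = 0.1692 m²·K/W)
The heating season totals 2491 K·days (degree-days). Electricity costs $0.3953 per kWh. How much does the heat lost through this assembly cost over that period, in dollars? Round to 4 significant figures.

0.02847/0.02342 = 1.2156
R_total = 0.07458 + 2.28 + 1.2156 + 0.1692 = 3.7394 m²·K/W
E = A × HDD × 24 / R / 1000 = 109.9 × 2491 × 24 / 3.7394 / 1000 = 1757 kWh
Cost = 1757 × 0.3953 = $694.56

694.6 dollars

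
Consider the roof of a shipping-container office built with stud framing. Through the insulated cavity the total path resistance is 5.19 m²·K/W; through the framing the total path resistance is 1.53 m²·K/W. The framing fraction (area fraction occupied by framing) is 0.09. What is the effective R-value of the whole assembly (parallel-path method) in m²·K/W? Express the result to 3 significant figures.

U_eff = 0.91/5.19 + 0.09/1.53 = 0.1753 + 0.05882 = 0.2342
R_eff = 1/U_eff = 4.271 m²·K/W

4.27 m²·K/W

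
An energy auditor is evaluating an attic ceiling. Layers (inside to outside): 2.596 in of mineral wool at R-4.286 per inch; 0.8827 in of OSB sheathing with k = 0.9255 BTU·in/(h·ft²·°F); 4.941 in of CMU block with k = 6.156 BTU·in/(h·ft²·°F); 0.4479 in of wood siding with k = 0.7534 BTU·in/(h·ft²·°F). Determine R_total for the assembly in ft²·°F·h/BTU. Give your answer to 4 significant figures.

13.48 ft²·°F·h/BTU

2.596 × 4.286 = 11.126
0.8827/0.9255 = 0.95375
4.941/6.156 = 0.80263
0.4479/0.7534 = 0.5945
R_total = 11.126 + 0.95375 + 0.80263 + 0.5945 = 13.477 ft²·°F·h/BTU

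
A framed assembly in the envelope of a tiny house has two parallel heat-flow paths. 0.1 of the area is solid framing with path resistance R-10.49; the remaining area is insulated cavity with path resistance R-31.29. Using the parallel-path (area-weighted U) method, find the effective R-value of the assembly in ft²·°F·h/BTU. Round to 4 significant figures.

26.11 ft²·°F·h/BTU

U_eff = 0.9/31.29 + 0.1/10.49 = 0.028763 + 0.0095329 = 0.038296
R_eff = 1/U_eff = 26.112 ft²·°F·h/BTU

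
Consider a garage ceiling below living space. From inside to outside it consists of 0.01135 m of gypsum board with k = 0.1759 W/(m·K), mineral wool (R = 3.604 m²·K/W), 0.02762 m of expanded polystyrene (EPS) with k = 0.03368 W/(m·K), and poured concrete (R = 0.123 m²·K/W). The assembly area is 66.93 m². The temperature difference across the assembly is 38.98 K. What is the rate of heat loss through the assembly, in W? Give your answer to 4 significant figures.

565.7 W

0.01135/0.1759 = 0.064525
0.02762/0.03368 = 0.82007
R_total = 0.064525 + 3.604 + 0.82007 + 0.123 = 4.6116 m²·K/W
Q = A·ΔT/R = 66.93 × 38.98 / 4.6116 = 565.73 W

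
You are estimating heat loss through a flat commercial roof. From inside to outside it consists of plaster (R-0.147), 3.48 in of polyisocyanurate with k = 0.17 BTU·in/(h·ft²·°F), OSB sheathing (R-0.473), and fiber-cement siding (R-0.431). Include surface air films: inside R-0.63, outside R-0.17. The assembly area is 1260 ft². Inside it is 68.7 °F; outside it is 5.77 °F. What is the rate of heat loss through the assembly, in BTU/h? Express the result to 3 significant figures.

3.48/0.17 = 20.47
R_total = 0.63 + 0.147 + 20.47 + 0.473 + 0.431 + 0.17 = 22.32 ft²·°F·h/BTU
Q = A·ΔT/R = 1260 × (68.7 − 5.77) / 22.32 = 3552 BTU/h

3550 BTU/h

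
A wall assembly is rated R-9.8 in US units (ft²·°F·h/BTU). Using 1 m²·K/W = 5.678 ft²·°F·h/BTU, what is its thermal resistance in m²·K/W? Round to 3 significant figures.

1.73 m²·K/W

R_SI = 9.8/5.678 = 1.726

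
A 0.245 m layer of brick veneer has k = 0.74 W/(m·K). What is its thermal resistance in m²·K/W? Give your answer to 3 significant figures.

0.331 m²·K/W

R = L/k = 0.245/0.74 = 0.3311 m²·K/W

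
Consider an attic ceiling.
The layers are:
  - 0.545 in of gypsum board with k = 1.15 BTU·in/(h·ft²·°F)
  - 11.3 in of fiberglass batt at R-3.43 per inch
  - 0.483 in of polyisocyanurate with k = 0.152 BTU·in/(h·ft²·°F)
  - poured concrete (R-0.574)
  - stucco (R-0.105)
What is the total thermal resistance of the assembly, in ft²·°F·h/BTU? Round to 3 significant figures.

0.545/1.15 = 0.4739
11.3 × 3.43 = 38.76
0.483/0.152 = 3.178
R_total = 0.4739 + 38.76 + 3.178 + 0.574 + 0.105 = 43.09 ft²·°F·h/BTU

43.1 ft²·°F·h/BTU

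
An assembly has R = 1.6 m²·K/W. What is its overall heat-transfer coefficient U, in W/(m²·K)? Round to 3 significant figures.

U = 1/R = 1/1.6 = 0.625

0.625 W/(m²·K)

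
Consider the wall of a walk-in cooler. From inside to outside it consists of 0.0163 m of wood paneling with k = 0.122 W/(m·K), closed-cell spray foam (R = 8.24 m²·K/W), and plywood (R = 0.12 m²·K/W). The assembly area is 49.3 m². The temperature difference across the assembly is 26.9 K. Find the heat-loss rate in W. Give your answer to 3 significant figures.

0.0163/0.122 = 0.1336
R_total = 0.1336 + 8.24 + 0.12 = 8.494 m²·K/W
Q = A·ΔT/R = 49.3 × 26.9 / 8.494 = 156.1 W

156 W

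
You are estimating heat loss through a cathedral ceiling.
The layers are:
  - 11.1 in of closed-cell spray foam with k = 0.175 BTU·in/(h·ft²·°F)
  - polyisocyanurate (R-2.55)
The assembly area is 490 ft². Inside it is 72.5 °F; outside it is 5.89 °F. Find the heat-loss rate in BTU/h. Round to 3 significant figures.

11.1/0.175 = 63.43
R_total = 63.43 + 2.55 = 65.98 ft²·°F·h/BTU
Q = A·ΔT/R = 490 × (72.5 − 5.89) / 65.98 = 494.7 BTU/h

495 BTU/h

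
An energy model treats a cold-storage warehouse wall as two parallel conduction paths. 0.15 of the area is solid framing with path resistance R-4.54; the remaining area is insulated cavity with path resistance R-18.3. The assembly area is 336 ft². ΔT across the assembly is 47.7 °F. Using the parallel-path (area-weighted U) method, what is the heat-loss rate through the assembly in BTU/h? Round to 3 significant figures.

U_eff = 0.85/18.3 + 0.15/4.54 = 0.04645 + 0.03304 = 0.07949
R_eff = 1/U_eff = 12.58 ft²·°F·h/BTU
Q = 336 × 47.7 / 12.58 = 1274 BTU/h

1270 BTU/h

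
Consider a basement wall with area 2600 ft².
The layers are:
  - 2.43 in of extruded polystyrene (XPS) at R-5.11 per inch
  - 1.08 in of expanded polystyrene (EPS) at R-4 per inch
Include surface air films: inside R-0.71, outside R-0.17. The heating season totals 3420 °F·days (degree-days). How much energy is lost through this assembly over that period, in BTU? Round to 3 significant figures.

2.43 × 5.11 = 12.42
1.08 × 4 = 4.32
R_total = 0.71 + 12.42 + 4.32 + 0.17 = 17.62 ft²·°F·h/BTU
E = A × HDD × 24 / R = 2600 × 3420 × 24 / 17.62 = 12110000 BTU

12100000 BTU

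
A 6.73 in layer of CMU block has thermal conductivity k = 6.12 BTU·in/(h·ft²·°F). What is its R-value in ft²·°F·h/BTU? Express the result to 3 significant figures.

R = L/k = 6.73/6.12 = 1.1 ft²·°F·h/BTU

1.10 ft²·°F·h/BTU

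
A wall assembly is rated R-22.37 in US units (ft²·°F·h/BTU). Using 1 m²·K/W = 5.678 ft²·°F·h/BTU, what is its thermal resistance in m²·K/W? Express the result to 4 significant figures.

3.940 m²·K/W

R_SI = 22.37/5.678 = 3.9398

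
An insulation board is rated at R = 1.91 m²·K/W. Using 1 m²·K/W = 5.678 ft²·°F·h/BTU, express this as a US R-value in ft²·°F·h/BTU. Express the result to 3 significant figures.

R_US = 1.91 × 5.678 = 10.84

10.8 ft²·°F·h/BTU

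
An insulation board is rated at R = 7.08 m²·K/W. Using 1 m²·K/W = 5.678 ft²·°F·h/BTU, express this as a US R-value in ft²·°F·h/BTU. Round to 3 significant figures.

R_US = 7.08 × 5.678 = 40.2

40.2 ft²·°F·h/BTU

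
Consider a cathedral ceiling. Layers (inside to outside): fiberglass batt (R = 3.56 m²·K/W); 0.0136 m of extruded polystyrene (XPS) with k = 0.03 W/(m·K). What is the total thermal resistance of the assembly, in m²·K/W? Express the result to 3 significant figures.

4.01 m²·K/W

0.0136/0.03 = 0.4533
R_total = 3.56 + 0.4533 = 4.013 m²·K/W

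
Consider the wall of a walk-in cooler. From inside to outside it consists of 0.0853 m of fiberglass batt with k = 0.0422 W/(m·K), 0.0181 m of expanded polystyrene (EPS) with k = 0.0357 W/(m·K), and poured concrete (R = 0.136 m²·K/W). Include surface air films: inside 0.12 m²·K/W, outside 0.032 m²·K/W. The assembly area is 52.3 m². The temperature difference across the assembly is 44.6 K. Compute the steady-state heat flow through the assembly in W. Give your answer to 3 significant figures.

0.0853/0.0422 = 2.021
0.0181/0.0357 = 0.507
R_total = 0.12 + 2.021 + 0.507 + 0.136 + 0.032 = 2.816 m²·K/W
Q = A·ΔT/R = 52.3 × 44.6 / 2.816 = 828.2 W

828 W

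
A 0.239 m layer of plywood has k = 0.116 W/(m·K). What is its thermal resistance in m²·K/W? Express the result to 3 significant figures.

R = L/k = 0.239/0.116 = 2.06 m²·K/W

2.06 m²·K/W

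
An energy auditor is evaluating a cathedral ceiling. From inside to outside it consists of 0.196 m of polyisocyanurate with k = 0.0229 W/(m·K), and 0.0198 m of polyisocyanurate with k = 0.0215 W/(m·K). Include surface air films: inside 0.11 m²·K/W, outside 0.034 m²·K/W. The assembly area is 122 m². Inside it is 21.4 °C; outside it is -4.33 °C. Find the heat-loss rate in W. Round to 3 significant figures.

0.196/0.0229 = 8.559
0.0198/0.0215 = 0.9209
R_total = 0.11 + 8.559 + 0.9209 + 0.034 = 9.624 m²·K/W
Q = A·ΔT/R = 122 × (21.4 − (-4.33)) / 9.624 = 326.2 W

326 W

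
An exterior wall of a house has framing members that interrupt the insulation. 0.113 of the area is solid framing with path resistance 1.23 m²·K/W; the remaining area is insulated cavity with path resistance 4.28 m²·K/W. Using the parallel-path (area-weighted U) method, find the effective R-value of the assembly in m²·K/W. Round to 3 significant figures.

3.34 m²·K/W

U_eff = 0.887/4.28 + 0.113/1.23 = 0.2072 + 0.09187 = 0.2991
R_eff = 1/U_eff = 3.343 m²·K/W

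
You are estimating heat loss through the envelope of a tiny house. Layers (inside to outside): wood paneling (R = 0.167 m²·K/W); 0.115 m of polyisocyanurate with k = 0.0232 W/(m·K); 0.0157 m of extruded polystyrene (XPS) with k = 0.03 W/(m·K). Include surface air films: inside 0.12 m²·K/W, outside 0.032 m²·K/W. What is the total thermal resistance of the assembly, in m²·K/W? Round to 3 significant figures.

0.115/0.0232 = 4.957
0.0157/0.03 = 0.5233
R_total = 0.12 + 0.167 + 4.957 + 0.5233 + 0.032 = 5.799 m²·K/W

5.80 m²·K/W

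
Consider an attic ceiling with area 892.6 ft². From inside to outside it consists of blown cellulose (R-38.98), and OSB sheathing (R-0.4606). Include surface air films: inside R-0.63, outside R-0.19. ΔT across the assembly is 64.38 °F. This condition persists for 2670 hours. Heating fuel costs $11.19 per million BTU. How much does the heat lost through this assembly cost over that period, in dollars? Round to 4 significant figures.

R_total = 0.63 + 38.98 + 0.4606 + 0.19 = 40.261 ft²·°F·h/BTU
Q = 892.6 × 64.38 / 40.261 = 1427.3 BTU/h
E = 1427.3 × 2670 = 3811000 BTU
Cost = 3811000/10⁶ × 11.19 = $42.645

42.65 dollars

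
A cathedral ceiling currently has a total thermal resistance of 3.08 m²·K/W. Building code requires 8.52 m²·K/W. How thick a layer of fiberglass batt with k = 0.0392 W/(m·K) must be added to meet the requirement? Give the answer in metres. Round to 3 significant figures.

0.213 m

ΔR = 8.52 − 3.08 = 5.44 m²·K/W
L = ΔR × k = 5.44 × 0.0392 = 0.2132 m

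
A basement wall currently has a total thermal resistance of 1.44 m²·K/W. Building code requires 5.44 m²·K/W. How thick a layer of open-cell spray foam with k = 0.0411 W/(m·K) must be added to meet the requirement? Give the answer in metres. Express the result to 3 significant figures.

0.164 m

ΔR = 5.44 − 1.44 = 4 m²·K/W
L = ΔR × k = 4 × 0.0411 = 0.1644 m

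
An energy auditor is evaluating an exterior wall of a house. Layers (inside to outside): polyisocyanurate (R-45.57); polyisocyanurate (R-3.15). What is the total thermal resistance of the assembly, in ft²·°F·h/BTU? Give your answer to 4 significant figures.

R_total = 45.57 + 3.15 = 48.72 ft²·°F·h/BTU

48.72 ft²·°F·h/BTU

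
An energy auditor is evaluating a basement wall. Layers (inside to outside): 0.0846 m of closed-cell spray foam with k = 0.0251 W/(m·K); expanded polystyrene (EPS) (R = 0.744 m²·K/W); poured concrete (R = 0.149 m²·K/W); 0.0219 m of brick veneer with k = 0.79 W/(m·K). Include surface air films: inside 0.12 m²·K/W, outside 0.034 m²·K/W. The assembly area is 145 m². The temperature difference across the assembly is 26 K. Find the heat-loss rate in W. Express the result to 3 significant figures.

848 W

0.0846/0.0251 = 3.371
0.0219/0.79 = 0.02772
R_total = 0.12 + 3.371 + 0.744 + 0.149 + 0.02772 + 0.034 = 4.445 m²·K/W
Q = A·ΔT/R = 145 × 26 / 4.445 = 848.1 W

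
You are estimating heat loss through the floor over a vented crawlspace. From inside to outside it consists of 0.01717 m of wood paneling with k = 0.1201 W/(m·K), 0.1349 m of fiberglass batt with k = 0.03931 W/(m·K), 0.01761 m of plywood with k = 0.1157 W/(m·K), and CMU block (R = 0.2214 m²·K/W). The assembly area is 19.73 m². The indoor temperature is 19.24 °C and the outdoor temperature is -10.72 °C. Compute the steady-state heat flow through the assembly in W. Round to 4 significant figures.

149.7 W

0.01717/0.1201 = 0.14296
0.1349/0.03931 = 3.4317
0.01761/0.1157 = 0.1522
R_total = 0.14296 + 3.4317 + 0.1522 + 0.2214 = 3.9483 m²·K/W
Q = A·ΔT/R = 19.73 × (19.24 − (-10.72)) / 3.9483 = 149.71 W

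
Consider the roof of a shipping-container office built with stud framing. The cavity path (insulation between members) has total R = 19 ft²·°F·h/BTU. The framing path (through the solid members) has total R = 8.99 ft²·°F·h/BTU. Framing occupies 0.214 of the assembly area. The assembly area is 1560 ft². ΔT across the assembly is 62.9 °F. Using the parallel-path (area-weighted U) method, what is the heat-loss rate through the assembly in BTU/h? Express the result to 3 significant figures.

U_eff = 0.786/19 + 0.214/8.99 = 0.04137 + 0.0238 = 0.06517
R_eff = 1/U_eff = 15.34 ft²·°F·h/BTU
Q = 1560 × 62.9 / 15.34 = 6395 BTU/h

6400 BTU/h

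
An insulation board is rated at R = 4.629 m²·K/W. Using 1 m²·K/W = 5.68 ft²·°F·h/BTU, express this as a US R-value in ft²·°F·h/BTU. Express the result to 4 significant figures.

26.29 ft²·°F·h/BTU

R_US = 4.629 × 5.68 = 26.293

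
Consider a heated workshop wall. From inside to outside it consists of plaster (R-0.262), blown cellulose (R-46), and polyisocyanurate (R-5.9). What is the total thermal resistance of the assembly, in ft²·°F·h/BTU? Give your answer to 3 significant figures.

R_total = 0.262 + 46 + 5.9 = 52.16 ft²·°F·h/BTU

52.2 ft²·°F·h/BTU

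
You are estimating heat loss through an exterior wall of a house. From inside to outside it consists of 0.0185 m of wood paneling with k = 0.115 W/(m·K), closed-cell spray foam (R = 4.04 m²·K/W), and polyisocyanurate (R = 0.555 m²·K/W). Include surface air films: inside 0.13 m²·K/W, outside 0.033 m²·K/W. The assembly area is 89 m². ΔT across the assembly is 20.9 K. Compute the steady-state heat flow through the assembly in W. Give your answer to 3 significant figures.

0.0185/0.115 = 0.1609
R_total = 0.13 + 0.1609 + 4.04 + 0.555 + 0.033 = 4.919 m²·K/W
Q = A·ΔT/R = 89 × 20.9 / 4.919 = 378.2 W

378 W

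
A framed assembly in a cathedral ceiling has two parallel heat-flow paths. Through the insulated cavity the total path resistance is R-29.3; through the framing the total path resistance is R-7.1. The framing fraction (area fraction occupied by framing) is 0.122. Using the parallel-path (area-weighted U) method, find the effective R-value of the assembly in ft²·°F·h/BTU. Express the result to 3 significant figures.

21.2 ft²·°F·h/BTU

U_eff = 0.878/29.3 + 0.122/7.1 = 0.02997 + 0.01718 = 0.04715
R_eff = 1/U_eff = 21.21 ft²·°F·h/BTU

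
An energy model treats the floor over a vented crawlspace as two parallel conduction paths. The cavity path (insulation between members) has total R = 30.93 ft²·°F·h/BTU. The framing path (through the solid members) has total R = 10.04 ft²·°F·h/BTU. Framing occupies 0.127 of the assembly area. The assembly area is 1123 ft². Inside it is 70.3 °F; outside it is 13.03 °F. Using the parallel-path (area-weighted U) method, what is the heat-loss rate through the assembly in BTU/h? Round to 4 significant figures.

2629 BTU/h

U_eff = 0.873/30.93 + 0.127/10.04 = 0.028225 + 0.012649 = 0.040874
R_eff = 1/U_eff = 24.465 ft²·°F·h/BTU
Q = 1123 × (70.3 − 13.03) / 24.465 = 2628.8 BTU/h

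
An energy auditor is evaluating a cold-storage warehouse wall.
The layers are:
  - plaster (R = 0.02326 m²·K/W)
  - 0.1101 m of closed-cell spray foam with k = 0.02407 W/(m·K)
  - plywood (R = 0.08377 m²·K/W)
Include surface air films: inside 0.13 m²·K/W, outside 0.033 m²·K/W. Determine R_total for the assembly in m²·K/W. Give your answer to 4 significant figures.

0.1101/0.02407 = 4.5742
R_total = 0.13 + 0.02326 + 4.5742 + 0.08377 + 0.033 = 4.8442 m²·K/W

4.844 m²·K/W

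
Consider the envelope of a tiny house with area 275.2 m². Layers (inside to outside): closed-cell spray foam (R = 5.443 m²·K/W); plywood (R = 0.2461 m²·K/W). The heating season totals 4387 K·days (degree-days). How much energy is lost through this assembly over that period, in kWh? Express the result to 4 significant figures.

R_total = 5.443 + 0.2461 = 5.6891 m²·K/W
E = A × HDD × 24 / R / 1000 = 275.2 × 4387 × 24 / 5.6891 / 1000 = 5093.1 kWh

5093 kWh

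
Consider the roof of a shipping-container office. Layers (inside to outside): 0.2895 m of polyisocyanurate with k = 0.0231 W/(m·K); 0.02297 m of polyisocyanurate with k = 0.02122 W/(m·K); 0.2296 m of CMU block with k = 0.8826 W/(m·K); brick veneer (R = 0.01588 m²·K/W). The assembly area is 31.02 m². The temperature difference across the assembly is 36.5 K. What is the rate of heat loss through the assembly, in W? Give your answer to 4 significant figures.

81.51 W

0.2895/0.0231 = 12.532
0.02297/0.02122 = 1.0825
0.2296/0.8826 = 0.26014
R_total = 12.532 + 1.0825 + 0.26014 + 0.01588 = 13.891 m²·K/W
Q = A·ΔT/R = 31.02 × 36.5 / 13.891 = 81.508 W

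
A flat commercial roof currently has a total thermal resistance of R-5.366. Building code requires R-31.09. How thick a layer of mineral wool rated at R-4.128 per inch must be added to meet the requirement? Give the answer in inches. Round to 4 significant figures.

ΔR = 31.09 − 5.366 = 25.724 ft²·°F·h/BTU
L = ΔR / (R/in) = 25.724/4.128 = 6.2316 in

6.232 in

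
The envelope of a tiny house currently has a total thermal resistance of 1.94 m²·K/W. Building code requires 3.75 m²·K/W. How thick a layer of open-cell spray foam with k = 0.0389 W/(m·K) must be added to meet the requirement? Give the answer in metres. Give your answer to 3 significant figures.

0.0704 m

ΔR = 3.75 − 1.94 = 1.81 m²·K/W
L = ΔR × k = 1.81 × 0.0389 = 0.07041 m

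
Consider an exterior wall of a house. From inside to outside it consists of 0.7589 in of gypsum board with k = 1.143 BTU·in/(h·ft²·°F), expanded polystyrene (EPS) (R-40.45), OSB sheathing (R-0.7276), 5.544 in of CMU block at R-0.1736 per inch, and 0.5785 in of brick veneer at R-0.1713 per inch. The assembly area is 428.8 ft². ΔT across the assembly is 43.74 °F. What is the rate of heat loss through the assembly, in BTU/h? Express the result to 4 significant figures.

437.2 BTU/h

0.7589/1.143 = 0.66395
5.544 × 0.1736 = 0.96244
0.5785 × 0.1713 = 0.099097
R_total = 0.66395 + 40.45 + 0.7276 + 0.96244 + 0.099097 = 42.903 ft²·°F·h/BTU
Q = A·ΔT/R = 428.8 × 43.74 / 42.903 = 437.16 BTU/h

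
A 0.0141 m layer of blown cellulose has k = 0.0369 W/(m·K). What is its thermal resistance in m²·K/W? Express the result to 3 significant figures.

0.382 m²·K/W

R = L/k = 0.0141/0.0369 = 0.3821 m²·K/W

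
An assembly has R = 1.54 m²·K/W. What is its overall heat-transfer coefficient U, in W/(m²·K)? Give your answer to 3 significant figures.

0.649 W/(m²·K)

U = 1/R = 1/1.54 = 0.6494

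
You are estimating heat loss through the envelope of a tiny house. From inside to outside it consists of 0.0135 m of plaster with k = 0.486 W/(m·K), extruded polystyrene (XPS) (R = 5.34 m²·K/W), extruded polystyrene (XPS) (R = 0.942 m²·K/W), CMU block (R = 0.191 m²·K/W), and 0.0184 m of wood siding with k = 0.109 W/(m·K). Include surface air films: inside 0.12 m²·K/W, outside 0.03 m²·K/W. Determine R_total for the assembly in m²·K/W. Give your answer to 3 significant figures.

6.82 m²·K/W

0.0135/0.486 = 0.02778
0.0184/0.109 = 0.1688
R_total = 0.12 + 0.02778 + 5.34 + 0.942 + 0.191 + 0.1688 + 0.03 = 6.82 m²·K/W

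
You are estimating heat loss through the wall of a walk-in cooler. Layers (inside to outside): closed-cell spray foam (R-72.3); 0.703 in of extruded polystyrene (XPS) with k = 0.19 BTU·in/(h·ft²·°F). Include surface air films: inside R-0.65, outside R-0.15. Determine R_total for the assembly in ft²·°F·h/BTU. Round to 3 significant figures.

0.703/0.19 = 3.7
R_total = 0.65 + 72.3 + 3.7 + 0.15 = 76.8 ft²·°F·h/BTU

76.8 ft²·°F·h/BTU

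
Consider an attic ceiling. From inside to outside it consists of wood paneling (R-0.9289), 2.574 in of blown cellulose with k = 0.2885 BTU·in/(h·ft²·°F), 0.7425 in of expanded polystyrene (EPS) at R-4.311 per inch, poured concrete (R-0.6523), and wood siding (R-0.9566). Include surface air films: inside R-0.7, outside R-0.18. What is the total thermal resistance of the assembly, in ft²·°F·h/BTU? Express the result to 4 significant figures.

15.54 ft²·°F·h/BTU

2.574/0.2885 = 8.922
0.7425 × 4.311 = 3.2009
R_total = 0.7 + 0.9289 + 8.922 + 3.2009 + 0.6523 + 0.9566 + 0.18 = 15.541 ft²·°F·h/BTU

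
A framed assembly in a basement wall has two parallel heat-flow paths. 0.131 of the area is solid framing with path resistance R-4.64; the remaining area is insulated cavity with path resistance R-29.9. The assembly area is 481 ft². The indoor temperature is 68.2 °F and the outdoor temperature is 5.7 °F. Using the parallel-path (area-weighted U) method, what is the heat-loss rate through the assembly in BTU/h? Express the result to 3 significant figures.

U_eff = 0.869/29.9 + 0.131/4.64 = 0.02906 + 0.02823 = 0.0573
R_eff = 1/U_eff = 17.45 ft²·°F·h/BTU
Q = 481 × (68.2 − 5.7) / 17.45 = 1722 BTU/h

1720 BTU/h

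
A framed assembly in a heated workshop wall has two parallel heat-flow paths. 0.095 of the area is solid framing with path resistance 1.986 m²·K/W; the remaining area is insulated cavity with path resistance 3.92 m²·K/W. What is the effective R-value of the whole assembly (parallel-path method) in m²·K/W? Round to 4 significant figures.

U_eff = 0.905/3.92 + 0.095/1.986 = 0.23087 + 0.047835 = 0.2787
R_eff = 1/U_eff = 3.5881 m²·K/W

3.588 m²·K/W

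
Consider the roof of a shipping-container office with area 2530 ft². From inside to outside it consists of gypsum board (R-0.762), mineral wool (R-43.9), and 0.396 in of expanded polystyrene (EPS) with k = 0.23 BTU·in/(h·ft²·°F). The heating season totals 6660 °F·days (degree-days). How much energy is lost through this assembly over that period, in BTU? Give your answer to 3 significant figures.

8720000 BTU

0.396/0.23 = 1.722
R_total = 0.762 + 43.9 + 1.722 = 46.38 ft²·°F·h/BTU
E = A × HDD × 24 / R = 2530 × 6660 × 24 / 46.38 = 8718000 BTU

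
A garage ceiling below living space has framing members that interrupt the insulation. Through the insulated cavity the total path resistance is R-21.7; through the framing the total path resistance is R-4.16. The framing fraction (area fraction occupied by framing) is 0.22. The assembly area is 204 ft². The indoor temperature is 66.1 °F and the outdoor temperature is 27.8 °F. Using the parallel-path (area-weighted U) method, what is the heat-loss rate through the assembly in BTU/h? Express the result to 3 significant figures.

694 BTU/h

U_eff = 0.78/21.7 + 0.22/4.16 = 0.03594 + 0.05288 = 0.08883
R_eff = 1/U_eff = 11.26 ft²·°F·h/BTU
Q = 204 × (66.1 − 27.8) / 11.26 = 694 BTU/h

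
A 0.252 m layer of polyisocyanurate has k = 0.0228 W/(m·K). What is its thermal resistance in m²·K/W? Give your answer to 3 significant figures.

R = L/k = 0.252/0.0228 = 11.05 m²·K/W

11.1 m²·K/W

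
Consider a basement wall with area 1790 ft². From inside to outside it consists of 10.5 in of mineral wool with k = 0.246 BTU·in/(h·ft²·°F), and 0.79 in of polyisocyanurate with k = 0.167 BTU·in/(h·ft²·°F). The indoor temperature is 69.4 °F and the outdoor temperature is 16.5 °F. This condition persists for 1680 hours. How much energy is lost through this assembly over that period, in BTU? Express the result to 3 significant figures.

10.5/0.246 = 42.68
0.79/0.167 = 4.731
R_total = 42.68 + 4.731 = 47.41 ft²·°F·h/BTU
Q = 1790 × (69.4 − 16.5) / 47.41 = 1997 BTU/h
E = 1997 × 1680 = 3355000 BTU

3360000 BTU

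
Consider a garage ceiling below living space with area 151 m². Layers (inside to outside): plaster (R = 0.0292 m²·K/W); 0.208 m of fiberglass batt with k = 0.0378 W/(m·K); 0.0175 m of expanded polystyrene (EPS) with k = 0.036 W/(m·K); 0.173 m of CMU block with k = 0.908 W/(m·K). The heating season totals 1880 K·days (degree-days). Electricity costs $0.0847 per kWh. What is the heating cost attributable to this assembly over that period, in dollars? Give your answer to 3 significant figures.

0.208/0.0378 = 5.503
0.0175/0.036 = 0.4861
0.173/0.908 = 0.1905
R_total = 0.0292 + 5.503 + 0.4861 + 0.1905 = 6.208 m²·K/W
E = A × HDD × 24 / R / 1000 = 151 × 1880 × 24 / 6.208 / 1000 = 1097 kWh
Cost = 1097 × 0.0847 = $92.95

92.9 dollars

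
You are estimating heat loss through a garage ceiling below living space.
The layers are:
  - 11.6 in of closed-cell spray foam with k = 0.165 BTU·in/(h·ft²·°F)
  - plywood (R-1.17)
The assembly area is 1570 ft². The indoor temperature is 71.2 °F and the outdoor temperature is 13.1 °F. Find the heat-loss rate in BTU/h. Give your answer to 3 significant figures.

11.6/0.165 = 70.3
R_total = 70.3 + 1.17 = 71.47 ft²·°F·h/BTU
Q = A·ΔT/R = 1570 × (71.2 − 13.1) / 71.47 = 1276 BTU/h

1280 BTU/h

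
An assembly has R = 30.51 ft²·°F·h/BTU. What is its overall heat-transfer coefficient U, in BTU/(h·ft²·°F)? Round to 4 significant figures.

0.03278 BTU/(h·ft²·°F)

U = 1/R = 1/30.51 = 0.032776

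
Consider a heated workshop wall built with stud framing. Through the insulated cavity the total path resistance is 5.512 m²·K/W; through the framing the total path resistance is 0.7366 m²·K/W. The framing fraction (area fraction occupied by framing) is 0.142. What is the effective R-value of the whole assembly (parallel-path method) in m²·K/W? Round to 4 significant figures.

U_eff = 0.858/5.512 + 0.142/0.7366 = 0.15566 + 0.19278 = 0.34844
R_eff = 1/U_eff = 2.87 m²·K/W

2.870 m²·K/W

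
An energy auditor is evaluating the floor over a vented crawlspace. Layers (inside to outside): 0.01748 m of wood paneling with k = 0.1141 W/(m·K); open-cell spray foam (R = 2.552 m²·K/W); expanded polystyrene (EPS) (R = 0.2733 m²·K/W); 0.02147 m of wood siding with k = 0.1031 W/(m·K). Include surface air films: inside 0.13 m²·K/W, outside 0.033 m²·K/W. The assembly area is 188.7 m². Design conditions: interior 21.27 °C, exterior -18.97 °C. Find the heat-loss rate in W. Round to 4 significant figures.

0.01748/0.1141 = 0.1532
0.02147/0.1031 = 0.20824
R_total = 0.13 + 0.1532 + 2.552 + 0.2733 + 0.20824 + 0.033 = 3.3497 m²·K/W
Q = A·ΔT/R = 188.7 × (21.27 − (-18.97)) / 3.3497 = 2266.8 W

2267 W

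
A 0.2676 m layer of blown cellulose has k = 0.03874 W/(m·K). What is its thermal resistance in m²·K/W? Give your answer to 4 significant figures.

6.908 m²·K/W

R = L/k = 0.2676/0.03874 = 6.9076 m²·K/W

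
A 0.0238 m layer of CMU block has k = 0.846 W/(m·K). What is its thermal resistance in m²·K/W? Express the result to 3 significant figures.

R = L/k = 0.0238/0.846 = 0.02813 m²·K/W

0.0281 m²·K/W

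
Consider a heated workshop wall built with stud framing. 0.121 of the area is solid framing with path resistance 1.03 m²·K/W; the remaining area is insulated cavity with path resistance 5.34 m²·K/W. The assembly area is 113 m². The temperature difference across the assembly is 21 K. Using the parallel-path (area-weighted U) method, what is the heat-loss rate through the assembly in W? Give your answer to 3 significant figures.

669 W

U_eff = 0.879/5.34 + 0.121/1.03 = 0.1646 + 0.1175 = 0.2821
R_eff = 1/U_eff = 3.545 m²·K/W
Q = 113 × 21 / 3.545 = 669.4 W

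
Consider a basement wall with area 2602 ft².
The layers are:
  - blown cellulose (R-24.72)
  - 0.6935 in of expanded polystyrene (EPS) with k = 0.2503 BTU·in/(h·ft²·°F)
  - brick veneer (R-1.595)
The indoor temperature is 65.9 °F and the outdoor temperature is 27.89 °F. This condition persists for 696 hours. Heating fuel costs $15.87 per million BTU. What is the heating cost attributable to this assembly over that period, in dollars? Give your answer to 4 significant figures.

37.56 dollars

0.6935/0.2503 = 2.7707
R_total = 24.72 + 2.7707 + 1.595 = 29.086 ft²·°F·h/BTU
Q = 2602 × (65.9 − 27.89) / 29.086 = 3400.4 BTU/h
E = 3400.4 × 696 = 2366700 BTU
Cost = 2366700/10⁶ × 15.87 = $37.559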